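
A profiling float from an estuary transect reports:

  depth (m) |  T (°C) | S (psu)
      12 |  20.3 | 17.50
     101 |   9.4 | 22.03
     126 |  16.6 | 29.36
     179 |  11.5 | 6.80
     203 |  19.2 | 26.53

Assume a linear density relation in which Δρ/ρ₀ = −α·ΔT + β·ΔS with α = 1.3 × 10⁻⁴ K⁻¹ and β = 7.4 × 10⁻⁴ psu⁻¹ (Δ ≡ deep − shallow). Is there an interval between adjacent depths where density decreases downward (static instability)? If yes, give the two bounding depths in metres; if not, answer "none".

126–179 m

Evaluate Δρ/ρ₀ = −αΔT + βΔS across each adjacent pair:
  12–101 m: −αΔT+βΔS = −(1.3 × 10⁻⁴)(-10.9)+(7.4 × 10⁻⁴)(+4.53) = 4.8 × 10⁻³ → stable
  101–126 m: −αΔT+βΔS = −(1.3 × 10⁻⁴)(+7.2)+(7.4 × 10⁻⁴)(+7.33) = 4.5 × 10⁻³ → stable
  126–179 m: −αΔT+βΔS = −(1.3 × 10⁻⁴)(-5.1)+(7.4 × 10⁻⁴)(-22.56) = -0.016 → UNSTABLE
  179–203 m: −αΔT+βΔS = −(1.3 × 10⁻⁴)(+7.7)+(7.4 × 10⁻⁴)(+19.73) = 0.014 → stable
The 126–179 m interval has Δρ < 0: lighter water underlies denser water.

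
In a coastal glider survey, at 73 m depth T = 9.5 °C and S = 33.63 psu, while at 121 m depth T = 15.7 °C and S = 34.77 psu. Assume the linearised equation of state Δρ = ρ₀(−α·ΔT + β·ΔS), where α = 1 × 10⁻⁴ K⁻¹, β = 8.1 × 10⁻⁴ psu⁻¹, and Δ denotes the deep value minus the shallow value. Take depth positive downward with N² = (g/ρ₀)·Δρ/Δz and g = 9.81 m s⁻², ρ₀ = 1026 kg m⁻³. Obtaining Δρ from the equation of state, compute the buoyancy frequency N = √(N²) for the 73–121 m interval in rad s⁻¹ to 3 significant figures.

7.87 × 10⁻³ rad s⁻¹

ΔT = +6.2 K, ΔS = +1.14 psu (deep − shallow).
Δρ/ρ₀ = −αΔT + βΔS = -6.20 × 10⁻⁴ + 9.234 × 10⁻⁴ = 3.034 × 10⁻⁴, so Δρ ≈ 0.3113 kg m⁻³.
N² = (g/ρ₀)·Δρ/Δz = g·(Δρ/ρ₀)/Δz = 9.81 × 3.034 × 10⁻⁴ / 48 = 6.2007 × 10⁻⁵ s⁻².
N = √(6.2007 × 10⁻⁵) = 7.8745 × 10⁻³ rad s⁻¹ ≈ 7.87 × 10⁻³ rad s⁻¹.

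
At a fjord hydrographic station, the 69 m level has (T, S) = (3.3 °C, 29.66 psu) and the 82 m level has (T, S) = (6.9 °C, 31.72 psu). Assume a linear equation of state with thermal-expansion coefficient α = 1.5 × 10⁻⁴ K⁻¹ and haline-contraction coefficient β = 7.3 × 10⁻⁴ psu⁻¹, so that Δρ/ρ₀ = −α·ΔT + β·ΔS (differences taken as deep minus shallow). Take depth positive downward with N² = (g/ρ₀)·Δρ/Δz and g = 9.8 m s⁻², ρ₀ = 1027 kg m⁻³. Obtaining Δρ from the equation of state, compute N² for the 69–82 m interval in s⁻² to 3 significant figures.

ΔT = +3.6 K, ΔS = +2.06 psu (deep − shallow).
Δρ/ρ₀ = −αΔT + βΔS = -5.40 × 10⁻⁴ + 1.5038 × 10⁻³ = 9.638 × 10⁻⁴, so Δρ ≈ 0.9898 kg m⁻³.
N² = (g/ρ₀)·Δρ/Δz = g·(Δρ/ρ₀)/Δz = 9.8 × 9.638 × 10⁻⁴ / 13 = 7.2656 × 10⁻⁴ s⁻² ≈ 7.27 × 10⁻⁴ s⁻².

7.27 × 10⁻⁴ s⁻²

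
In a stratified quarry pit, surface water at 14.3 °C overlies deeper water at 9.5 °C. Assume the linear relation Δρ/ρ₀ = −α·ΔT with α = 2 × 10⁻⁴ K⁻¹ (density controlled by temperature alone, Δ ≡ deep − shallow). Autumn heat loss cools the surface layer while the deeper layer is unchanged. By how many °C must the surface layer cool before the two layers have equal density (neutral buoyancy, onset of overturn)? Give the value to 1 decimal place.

4.8 °C

With temperature the only control, equal density requires T_surf′ = T_deep.
T_surf′ = 9.5 °C.
Cooling required: 14.3 − 9.5 = 4.8 °C.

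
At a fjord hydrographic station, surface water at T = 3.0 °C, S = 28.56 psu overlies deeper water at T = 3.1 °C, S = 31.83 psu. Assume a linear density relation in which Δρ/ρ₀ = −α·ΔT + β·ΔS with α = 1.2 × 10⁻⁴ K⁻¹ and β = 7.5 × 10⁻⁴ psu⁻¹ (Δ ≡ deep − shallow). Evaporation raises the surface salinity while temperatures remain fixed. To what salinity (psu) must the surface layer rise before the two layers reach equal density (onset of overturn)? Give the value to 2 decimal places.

31.81 psu

Neutral buoyancy requires −α(T_deep − T_surf) + β(S_deep − S_surf′) = 0.
S_surf′ = S_deep − (α/β)·ΔT = 31.83 − (1.2 × 10⁻⁴/7.5 × 10⁻⁴)·(+0.1) = 31.8140 psu.
Increase required: 31.8140 − 28.56 = 3.2540 psu.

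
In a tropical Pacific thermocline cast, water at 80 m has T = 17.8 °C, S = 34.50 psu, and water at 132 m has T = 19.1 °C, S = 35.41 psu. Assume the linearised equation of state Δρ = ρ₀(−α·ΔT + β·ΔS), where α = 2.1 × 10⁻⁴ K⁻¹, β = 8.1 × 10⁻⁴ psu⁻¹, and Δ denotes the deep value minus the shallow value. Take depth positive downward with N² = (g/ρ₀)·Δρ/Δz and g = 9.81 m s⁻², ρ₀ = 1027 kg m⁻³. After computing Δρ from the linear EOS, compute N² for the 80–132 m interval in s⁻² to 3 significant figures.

8.76 × 10⁻⁵ s⁻²

ΔT = +1.3 K, ΔS = +0.91 psu (deep − shallow).
Δρ/ρ₀ = −αΔT + βΔS = -2.73 × 10⁻⁴ + 7.371 × 10⁻⁴ = 4.641 × 10⁻⁴, so Δρ ≈ 0.4766 kg m⁻³.
N² = (g/ρ₀)·Δρ/Δz = g·(Δρ/ρ₀)/Δz = 9.81 × 4.641 × 10⁻⁴ / 52 = 8.7554 × 10⁻⁵ s⁻² ≈ 8.76 × 10⁻⁵ s⁻².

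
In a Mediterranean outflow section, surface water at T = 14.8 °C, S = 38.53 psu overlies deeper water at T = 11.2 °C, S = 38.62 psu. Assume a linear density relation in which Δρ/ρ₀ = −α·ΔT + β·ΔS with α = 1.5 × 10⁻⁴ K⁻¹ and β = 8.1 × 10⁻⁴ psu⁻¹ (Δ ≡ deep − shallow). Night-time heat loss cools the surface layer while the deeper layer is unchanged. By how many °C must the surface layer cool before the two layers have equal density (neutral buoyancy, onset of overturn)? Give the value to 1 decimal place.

4.1 °C

Neutral buoyancy requires Δρ = 0, i.e. −α(T_deep − T_surf′) + β(S_deep − S_surf) = 0.
T_surf′ = T_deep − (β/α)·ΔS = 11.2 − (8.1 × 10⁻⁴/1.5 × 10⁻⁴)·(+0.09) = 10.714 °C.
Cooling required: 14.8 − (10.714) = 4.086 °C.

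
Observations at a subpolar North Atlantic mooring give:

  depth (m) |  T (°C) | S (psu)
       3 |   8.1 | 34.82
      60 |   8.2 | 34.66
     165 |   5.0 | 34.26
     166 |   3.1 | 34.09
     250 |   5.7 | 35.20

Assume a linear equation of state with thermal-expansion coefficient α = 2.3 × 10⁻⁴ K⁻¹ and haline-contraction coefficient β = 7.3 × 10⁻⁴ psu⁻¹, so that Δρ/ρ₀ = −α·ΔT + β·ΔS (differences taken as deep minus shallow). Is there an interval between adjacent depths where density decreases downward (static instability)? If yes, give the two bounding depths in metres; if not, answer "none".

3–60 m

Evaluate Δρ/ρ₀ = −αΔT + βΔS across each adjacent pair:
  3–60 m: −αΔT+βΔS = −(2.3 × 10⁻⁴)(+0.1)+(7.3 × 10⁻⁴)(-0.16) = -1.4 × 10⁻⁴ → UNSTABLE
  60–165 m: −αΔT+βΔS = −(2.3 × 10⁻⁴)(-3.2)+(7.3 × 10⁻⁴)(-0.40) = 4.4 × 10⁻⁴ → stable
  165–166 m: −αΔT+βΔS = −(2.3 × 10⁻⁴)(-1.9)+(7.3 × 10⁻⁴)(-0.17) = 3.1 × 10⁻⁴ → stable
  166–250 m: −αΔT+βΔS = −(2.3 × 10⁻⁴)(+2.6)+(7.3 × 10⁻⁴)(+1.11) = 2.1 × 10⁻⁴ → stable
The 3–60 m interval has Δρ < 0: lighter water underlies denser water.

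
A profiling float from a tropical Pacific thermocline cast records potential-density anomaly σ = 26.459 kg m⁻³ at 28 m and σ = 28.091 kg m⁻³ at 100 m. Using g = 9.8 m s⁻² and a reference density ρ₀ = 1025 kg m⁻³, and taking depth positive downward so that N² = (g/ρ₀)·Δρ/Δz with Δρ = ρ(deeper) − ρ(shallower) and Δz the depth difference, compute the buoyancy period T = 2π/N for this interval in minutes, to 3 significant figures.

Δρ = 1028.091 − 1026.459 = 1.632 kg m⁻³ over Δz = 100 − 28 = 72 m.
N² = (9.8/1025) × (1.632/72) = 2.1672 × 10⁻⁴ s⁻².
N = √(2.1672 × 10⁻⁴) = 0.014721 rad s⁻¹, so T = 2π/N = 426.82 s = 7.1137 min ≈ 7.11 min.
N² > 0, so the interval is statically stable.

7.11 min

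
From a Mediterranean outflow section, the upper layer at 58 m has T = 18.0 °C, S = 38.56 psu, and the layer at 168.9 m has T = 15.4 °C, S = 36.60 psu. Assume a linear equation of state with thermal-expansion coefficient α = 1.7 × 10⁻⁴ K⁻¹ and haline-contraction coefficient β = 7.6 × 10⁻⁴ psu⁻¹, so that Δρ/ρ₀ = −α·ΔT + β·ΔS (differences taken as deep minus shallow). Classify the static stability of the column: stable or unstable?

unstable

ΔT = 15.4 − 18.0 = -2.6 K and ΔS = 36.60 − 38.56 = -1.96 psu (deep − shallow).
−αΔT = 4.42 × 10⁻⁴; βΔS = -1.4896 × 10⁻³; sum Δρ/ρ₀ = -1.0476 × 10⁻³.
Δρ/ρ₀ < 0, so Δρ < 0: deeper water is lighter → statically unstable; the column would overturn.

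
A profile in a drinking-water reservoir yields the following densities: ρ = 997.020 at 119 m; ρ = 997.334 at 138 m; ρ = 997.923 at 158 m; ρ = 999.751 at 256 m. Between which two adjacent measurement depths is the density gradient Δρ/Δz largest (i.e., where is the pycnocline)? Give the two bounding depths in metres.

138–158 m

Compute the density gradient over each adjacent pair:
  119–138 m: Δρ/Δz = 0.314/19 = 0.017 kg m⁻⁴
  138–158 m: Δρ/Δz = 0.589/20 = 0.029 kg m⁻⁴
  158–256 m: Δρ/Δz = 1.828/98 = 0.019 kg m⁻⁴
The largest gradient is in the 138–158 m interval — the pycnocline.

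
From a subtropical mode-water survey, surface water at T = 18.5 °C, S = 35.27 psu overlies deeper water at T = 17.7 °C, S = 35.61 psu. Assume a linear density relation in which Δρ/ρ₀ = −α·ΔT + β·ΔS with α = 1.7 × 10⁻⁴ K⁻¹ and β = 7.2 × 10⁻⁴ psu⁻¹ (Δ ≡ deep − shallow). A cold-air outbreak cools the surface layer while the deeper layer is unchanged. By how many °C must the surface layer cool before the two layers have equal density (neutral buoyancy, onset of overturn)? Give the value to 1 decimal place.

2.2 °C

Neutral buoyancy requires Δρ = 0, i.e. −α(T_deep − T_surf′) + β(S_deep − S_surf) = 0.
T_surf′ = T_deep − (β/α)·ΔS = 17.7 − (7.2 × 10⁻⁴/1.7 × 10⁻⁴)·(+0.34) = 16.260 °C.
Cooling required: 18.5 − (16.260) = 2.240 °C.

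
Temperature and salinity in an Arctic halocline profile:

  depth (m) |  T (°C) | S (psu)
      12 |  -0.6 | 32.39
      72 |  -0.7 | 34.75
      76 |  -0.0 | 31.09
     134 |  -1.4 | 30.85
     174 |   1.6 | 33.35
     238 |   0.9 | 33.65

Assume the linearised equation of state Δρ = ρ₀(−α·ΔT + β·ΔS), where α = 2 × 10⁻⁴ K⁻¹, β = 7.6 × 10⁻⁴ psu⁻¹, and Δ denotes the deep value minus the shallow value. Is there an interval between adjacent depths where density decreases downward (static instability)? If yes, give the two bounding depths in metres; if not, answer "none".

72–76 m

Evaluate Δρ/ρ₀ = −αΔT + βΔS across each adjacent pair:
  12–72 m: −αΔT+βΔS = −(2 × 10⁻⁴)(-0.1)+(7.6 × 10⁻⁴)(+2.36) = 1.8 × 10⁻³ → stable
  72–76 m: −αΔT+βΔS = −(2 × 10⁻⁴)(+0.7)+(7.6 × 10⁻⁴)(-3.66) = -2.9 × 10⁻³ → UNSTABLE
  76–134 m: −αΔT+βΔS = −(2 × 10⁻⁴)(-1.4)+(7.6 × 10⁻⁴)(-0.24) = 9.8 × 10⁻⁵ → stable
  134–174 m: −αΔT+βΔS = −(2 × 10⁻⁴)(+3.0)+(7.6 × 10⁻⁴)(+2.50) = 1.3 × 10⁻³ → stable
  174–238 m: −αΔT+βΔS = −(2 × 10⁻⁴)(-0.7)+(7.6 × 10⁻⁴)(+0.30) = 3.7 × 10⁻⁴ → stable
The 72–76 m interval has Δρ < 0: lighter water underlies denser water.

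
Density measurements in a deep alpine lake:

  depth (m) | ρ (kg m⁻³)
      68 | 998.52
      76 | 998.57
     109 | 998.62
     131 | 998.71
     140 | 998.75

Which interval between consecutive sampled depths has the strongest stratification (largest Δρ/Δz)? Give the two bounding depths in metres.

68–76 m

Compute the density gradient over each adjacent pair:
  68–76 m: Δρ/Δz = 0.05/8 = 6.3 × 10⁻³ kg m⁻⁴
  76–109 m: Δρ/Δz = 0.05/33 = 1.5 × 10⁻³ kg m⁻⁴
  109–131 m: Δρ/Δz = 0.09/22 = 4.1 × 10⁻³ kg m⁻⁴
  131–140 m: Δρ/Δz = 0.04/9 = 4.4 × 10⁻³ kg m⁻⁴
The largest gradient is in the 68–76 m interval — the pycnocline.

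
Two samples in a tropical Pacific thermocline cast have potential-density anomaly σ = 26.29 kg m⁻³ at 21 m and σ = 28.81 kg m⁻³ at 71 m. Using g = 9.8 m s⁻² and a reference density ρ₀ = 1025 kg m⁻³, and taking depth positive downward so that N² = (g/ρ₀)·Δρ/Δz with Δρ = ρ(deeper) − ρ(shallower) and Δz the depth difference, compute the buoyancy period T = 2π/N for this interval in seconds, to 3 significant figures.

Δρ = 1028.81 − 1026.29 = 2.52 kg m⁻³ over Δz = 71 − 21 = 50 m.
N² = (9.8/1025) × (2.52/50) = 4.8187 × 10⁻⁴ s⁻².
N = √(4.8187 × 10⁻⁴) = 0.021952 rad s⁻¹, so T = 2π/N = 286.22 s ≈ 286 s.

286 s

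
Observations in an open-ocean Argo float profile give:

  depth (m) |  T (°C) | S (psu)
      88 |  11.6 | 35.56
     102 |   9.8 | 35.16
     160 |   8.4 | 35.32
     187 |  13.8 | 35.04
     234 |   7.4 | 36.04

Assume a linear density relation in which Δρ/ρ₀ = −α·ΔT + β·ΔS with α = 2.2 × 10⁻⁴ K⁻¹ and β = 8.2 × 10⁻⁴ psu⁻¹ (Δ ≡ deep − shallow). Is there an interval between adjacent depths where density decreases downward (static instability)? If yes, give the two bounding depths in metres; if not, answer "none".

Evaluate Δρ/ρ₀ = −αΔT + βΔS across each adjacent pair:
  88–102 m: −αΔT+βΔS = −(2.2 × 10⁻⁴)(-1.8)+(8.2 × 10⁻⁴)(-0.40) = 6.8 × 10⁻⁵ → stable
  102–160 m: −αΔT+βΔS = −(2.2 × 10⁻⁴)(-1.4)+(8.2 × 10⁻⁴)(+0.16) = 4.4 × 10⁻⁴ → stable
  160–187 m: −αΔT+βΔS = −(2.2 × 10⁻⁴)(+5.4)+(8.2 × 10⁻⁴)(-0.28) = -1.4 × 10⁻³ → UNSTABLE
  187–234 m: −αΔT+βΔS = −(2.2 × 10⁻⁴)(-6.4)+(8.2 × 10⁻⁴)(+1.00) = 2.2 × 10⁻³ → stable
The 160–187 m interval has Δρ < 0: lighter water underlies denser water.

160–187 m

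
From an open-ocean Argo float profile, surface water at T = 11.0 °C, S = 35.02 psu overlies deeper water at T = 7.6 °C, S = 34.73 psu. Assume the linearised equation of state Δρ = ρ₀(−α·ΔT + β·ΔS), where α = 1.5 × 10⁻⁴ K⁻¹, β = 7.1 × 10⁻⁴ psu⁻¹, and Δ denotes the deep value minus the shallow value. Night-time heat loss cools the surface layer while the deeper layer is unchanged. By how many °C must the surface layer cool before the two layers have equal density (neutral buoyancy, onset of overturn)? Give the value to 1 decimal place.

2.0 °C

Neutral buoyancy requires Δρ = 0, i.e. −α(T_deep − T_surf′) + β(S_deep − S_surf) = 0.
T_surf′ = T_deep − (β/α)·ΔS = 7.6 − (7.1 × 10⁻⁴/1.5 × 10⁻⁴)·(-0.29) = 8.973 °C.
Cooling required: 11.0 − (8.973) = 2.027 °C.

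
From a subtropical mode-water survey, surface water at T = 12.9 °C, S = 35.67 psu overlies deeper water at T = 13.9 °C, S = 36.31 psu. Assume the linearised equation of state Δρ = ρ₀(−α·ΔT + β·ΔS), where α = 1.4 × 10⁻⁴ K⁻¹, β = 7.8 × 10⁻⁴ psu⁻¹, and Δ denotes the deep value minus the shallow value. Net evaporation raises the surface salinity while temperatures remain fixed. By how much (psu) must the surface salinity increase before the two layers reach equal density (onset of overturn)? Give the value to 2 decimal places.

Neutral buoyancy requires −α(T_deep − T_surf) + β(S_deep − S_surf′) = 0.
S_surf′ = S_deep − (α/β)·ΔT = 36.31 − (1.4 × 10⁻⁴/7.8 × 10⁻⁴)·(+1.0) = 36.1305 psu.
Increase required: 36.1305 − 35.67 = 0.4605 psu.

0.46 psu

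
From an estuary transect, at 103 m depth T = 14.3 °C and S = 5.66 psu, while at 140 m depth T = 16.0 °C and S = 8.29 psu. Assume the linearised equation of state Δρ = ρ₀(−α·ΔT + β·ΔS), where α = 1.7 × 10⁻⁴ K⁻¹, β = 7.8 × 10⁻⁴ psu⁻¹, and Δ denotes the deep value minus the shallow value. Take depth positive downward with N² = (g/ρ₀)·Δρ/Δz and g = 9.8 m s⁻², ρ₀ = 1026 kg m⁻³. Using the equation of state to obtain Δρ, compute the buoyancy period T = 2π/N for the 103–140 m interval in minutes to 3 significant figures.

4.85 min

ΔT = +1.7 K, ΔS = +2.63 psu (deep − shallow).
Δρ/ρ₀ = −αΔT + βΔS = -2.89 × 10⁻⁴ + 2.0514 × 10⁻³ = 1.7624 × 10⁻³, so Δρ ≈ 1.808 kg m⁻³.
N² = (g/ρ₀)·Δρ/Δz = g·(Δρ/ρ₀)/Δz = 9.8 × 1.7624 × 10⁻³ / 37 = 4.6680 × 10⁻⁴ s⁻².
N = √(4.6680 × 10⁻⁴) = 0.021606 rad s⁻¹ → T = 2π/N = 290.81 s = 4.8468 min ≈ 4.85 min.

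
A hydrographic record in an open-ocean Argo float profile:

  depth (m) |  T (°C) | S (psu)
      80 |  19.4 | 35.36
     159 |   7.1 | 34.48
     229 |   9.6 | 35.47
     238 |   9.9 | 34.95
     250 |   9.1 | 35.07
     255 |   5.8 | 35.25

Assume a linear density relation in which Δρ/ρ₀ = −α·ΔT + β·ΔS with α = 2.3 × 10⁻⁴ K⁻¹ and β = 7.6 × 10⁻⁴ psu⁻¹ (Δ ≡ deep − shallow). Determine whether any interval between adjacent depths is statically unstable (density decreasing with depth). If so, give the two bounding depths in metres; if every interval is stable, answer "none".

Evaluate Δρ/ρ₀ = −αΔT + βΔS across each adjacent pair:
  80–159 m: −αΔT+βΔS = −(2.3 × 10⁻⁴)(-12.3)+(7.6 × 10⁻⁴)(-0.88) = 2.2 × 10⁻³ → stable
  159–229 m: −αΔT+βΔS = −(2.3 × 10⁻⁴)(+2.5)+(7.6 × 10⁻⁴)(+0.99) = 1.8 × 10⁻⁴ → stable
  229–238 m: −αΔT+βΔS = −(2.3 × 10⁻⁴)(+0.3)+(7.6 × 10⁻⁴)(-0.52) = -4.6 × 10⁻⁴ → UNSTABLE
  238–250 m: −αΔT+βΔS = −(2.3 × 10⁻⁴)(-0.8)+(7.6 × 10⁻⁴)(+0.12) = 2.8 × 10⁻⁴ → stable
  250–255 m: −αΔT+βΔS = −(2.3 × 10⁻⁴)(-3.3)+(7.6 × 10⁻⁴)(+0.18) = 9.0 × 10⁻⁴ → stable
The 229–238 m interval has Δρ < 0: lighter water underlies denser water.

229–238 m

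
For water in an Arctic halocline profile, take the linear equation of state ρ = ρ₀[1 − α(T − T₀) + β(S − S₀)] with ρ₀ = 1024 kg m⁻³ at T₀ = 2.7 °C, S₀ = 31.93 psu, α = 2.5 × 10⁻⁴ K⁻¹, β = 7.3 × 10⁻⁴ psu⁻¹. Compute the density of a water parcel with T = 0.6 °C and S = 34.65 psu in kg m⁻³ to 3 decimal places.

1026.571 kg m⁻³

T − T₀ = -2.1 K, S − S₀ = +2.72 psu.
Bracket = 1 − α·(-2.1) + β·(+2.72) = 1 + (2.5106 × 10⁻³) = 1.0025106.
ρ = 1024 × 1.0025106 = 1026.571 kg m⁻³.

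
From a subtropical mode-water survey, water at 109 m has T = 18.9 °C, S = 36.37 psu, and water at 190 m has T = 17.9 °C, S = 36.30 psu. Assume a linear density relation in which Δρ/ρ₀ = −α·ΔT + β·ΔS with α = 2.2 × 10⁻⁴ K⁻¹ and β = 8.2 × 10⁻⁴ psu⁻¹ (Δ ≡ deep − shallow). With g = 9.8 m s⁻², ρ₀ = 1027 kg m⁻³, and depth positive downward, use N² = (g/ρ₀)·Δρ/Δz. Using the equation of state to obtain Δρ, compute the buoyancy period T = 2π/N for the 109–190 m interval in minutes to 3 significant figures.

23.6 min

ΔT = -1.0 K, ΔS = -0.07 psu (deep − shallow).
Δρ/ρ₀ = −αΔT + βΔS = 2.20 × 10⁻⁴ − 5.74 × 10⁻⁵ = 1.626 × 10⁻⁴, so Δρ ≈ 0.1670 kg m⁻³.
N² = (g/ρ₀)·Δρ/Δz = g·(Δρ/ρ₀)/Δz = 9.8 × 1.626 × 10⁻⁴ / 81 = 1.9673 × 10⁻⁵ s⁻².
N = √(1.9673 × 10⁻⁵) = 4.4354 × 10⁻³ rad s⁻¹ → T = 2π/N = 1.4166 × 10³ s = 23.610 min ≈ 23.6 min.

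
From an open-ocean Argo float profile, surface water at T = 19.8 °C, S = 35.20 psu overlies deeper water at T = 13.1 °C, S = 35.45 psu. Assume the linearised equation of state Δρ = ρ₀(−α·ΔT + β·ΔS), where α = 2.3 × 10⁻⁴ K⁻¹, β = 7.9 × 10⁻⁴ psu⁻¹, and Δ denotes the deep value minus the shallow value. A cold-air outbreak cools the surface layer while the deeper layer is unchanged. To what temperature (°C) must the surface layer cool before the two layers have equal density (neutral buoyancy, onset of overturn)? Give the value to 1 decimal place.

Neutral buoyancy requires Δρ = 0, i.e. −α(T_deep − T_surf′) + β(S_deep − S_surf) = 0.
T_surf′ = T_deep − (β/α)·ΔS = 13.1 − (7.9 × 10⁻⁴/2.3 × 10⁻⁴)·(+0.25) = 12.241 °C.
Cooling required: 19.8 − (12.241) = 7.559 °C.

12.2 °C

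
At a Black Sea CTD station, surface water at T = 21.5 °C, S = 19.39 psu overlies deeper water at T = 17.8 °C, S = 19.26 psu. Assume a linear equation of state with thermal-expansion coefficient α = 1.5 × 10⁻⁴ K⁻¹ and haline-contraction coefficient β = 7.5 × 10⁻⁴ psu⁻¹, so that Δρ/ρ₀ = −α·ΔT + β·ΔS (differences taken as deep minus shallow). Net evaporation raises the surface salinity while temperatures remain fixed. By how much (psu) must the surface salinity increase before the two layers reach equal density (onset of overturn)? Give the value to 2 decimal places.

0.61 psu

Neutral buoyancy requires −α(T_deep − T_surf) + β(S_deep − S_surf′) = 0.
S_surf′ = S_deep − (α/β)·ΔT = 19.26 − (1.5 × 10⁻⁴/7.5 × 10⁻⁴)·(-3.7) = 20.0000 psu.
Increase required: 20.0000 − 19.39 = 0.6100 psu.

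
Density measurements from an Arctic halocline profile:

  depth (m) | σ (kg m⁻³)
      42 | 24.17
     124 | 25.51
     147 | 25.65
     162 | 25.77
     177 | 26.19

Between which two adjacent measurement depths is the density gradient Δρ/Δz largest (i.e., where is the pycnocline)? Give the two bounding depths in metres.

Compute the density gradient over each adjacent pair:
  42–124 m: Δρ/Δz = 1.34/82 = 0.016 kg m⁻⁴
  124–147 m: Δρ/Δz = 0.14/23 = 6.1 × 10⁻³ kg m⁻⁴
  147–162 m: Δρ/Δz = 0.12/15 = 8.0 × 10⁻³ kg m⁻⁴
  162–177 m: Δρ/Δz = 0.42/15 = 0.028 kg m⁻⁴
The largest gradient is in the 162–177 m interval — the pycnocline.

162–177 m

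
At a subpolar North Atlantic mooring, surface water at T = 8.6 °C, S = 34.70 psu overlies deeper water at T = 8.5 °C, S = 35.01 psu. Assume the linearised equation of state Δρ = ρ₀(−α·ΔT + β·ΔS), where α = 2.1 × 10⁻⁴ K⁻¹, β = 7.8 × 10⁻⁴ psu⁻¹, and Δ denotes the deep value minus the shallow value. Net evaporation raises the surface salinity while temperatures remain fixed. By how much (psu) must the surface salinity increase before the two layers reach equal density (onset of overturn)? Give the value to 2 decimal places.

Neutral buoyancy requires −α(T_deep − T_surf) + β(S_deep − S_surf′) = 0.
S_surf′ = S_deep − (α/β)·ΔT = 35.01 − (2.1 × 10⁻⁴/7.8 × 10⁻⁴)·(-0.1) = 35.0369 psu.
Increase required: 35.0369 − 34.70 = 0.3369 psu.

0.34 psu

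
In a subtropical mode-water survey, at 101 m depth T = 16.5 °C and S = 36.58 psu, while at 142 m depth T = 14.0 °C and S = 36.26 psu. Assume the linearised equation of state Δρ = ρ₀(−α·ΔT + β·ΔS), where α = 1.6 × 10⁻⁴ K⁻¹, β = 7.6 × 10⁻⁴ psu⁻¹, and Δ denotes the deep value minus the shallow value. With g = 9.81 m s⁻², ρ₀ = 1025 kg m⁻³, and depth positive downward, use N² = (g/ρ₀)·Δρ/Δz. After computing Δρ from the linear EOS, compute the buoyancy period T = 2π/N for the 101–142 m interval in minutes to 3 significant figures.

17.1 min

ΔT = -2.5 K, ΔS = -0.32 psu (deep − shallow).
Δρ/ρ₀ = −αΔT + βΔS = 4.00 × 10⁻⁴ − 2.432 × 10⁻⁴ = 1.568 × 10⁻⁴, so Δρ ≈ 0.1607 kg m⁻³.
N² = (g/ρ₀)·Δρ/Δz = g·(Δρ/ρ₀)/Δz = 9.81 × 1.568 × 10⁻⁴ / 41 = 3.7517 × 10⁻⁵ s⁻².
N = √(3.7517 × 10⁻⁵) = 6.1251 × 10⁻³ rad s⁻¹ → T = 2π/N = 1.0258 × 10³ s = 17.097 min ≈ 17.1 min.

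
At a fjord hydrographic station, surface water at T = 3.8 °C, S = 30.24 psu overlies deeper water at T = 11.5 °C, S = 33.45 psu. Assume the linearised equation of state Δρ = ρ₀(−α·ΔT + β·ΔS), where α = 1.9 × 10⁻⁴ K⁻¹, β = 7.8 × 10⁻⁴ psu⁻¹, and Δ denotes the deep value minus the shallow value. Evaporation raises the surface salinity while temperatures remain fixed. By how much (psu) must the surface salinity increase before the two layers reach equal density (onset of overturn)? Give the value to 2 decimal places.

Neutral buoyancy requires −α(T_deep − T_surf) + β(S_deep − S_surf′) = 0.
S_surf′ = S_deep − (α/β)·ΔT = 33.45 − (1.9 × 10⁻⁴/7.8 × 10⁻⁴)·(+7.7) = 31.5744 psu.
Increase required: 31.5744 − 30.24 = 1.3344 psu.

1.33 psu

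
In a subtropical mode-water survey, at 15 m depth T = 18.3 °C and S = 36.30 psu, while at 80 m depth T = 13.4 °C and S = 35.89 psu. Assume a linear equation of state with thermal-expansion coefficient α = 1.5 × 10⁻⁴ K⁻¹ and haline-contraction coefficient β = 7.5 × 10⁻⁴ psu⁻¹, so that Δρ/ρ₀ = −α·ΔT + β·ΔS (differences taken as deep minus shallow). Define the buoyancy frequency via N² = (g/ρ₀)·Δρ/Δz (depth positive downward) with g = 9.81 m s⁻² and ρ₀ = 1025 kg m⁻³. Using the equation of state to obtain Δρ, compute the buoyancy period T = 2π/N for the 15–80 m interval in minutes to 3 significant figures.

ΔT = -4.9 K, ΔS = -0.41 psu (deep − shallow).
Δρ/ρ₀ = −αΔT + βΔS = 7.35 × 10⁻⁴ − 3.075 × 10⁻⁴ = 4.275 × 10⁻⁴, so Δρ ≈ 0.4382 kg m⁻³.
N² = (g/ρ₀)·Δρ/Δz = g·(Δρ/ρ₀)/Δz = 9.81 × 4.275 × 10⁻⁴ / 65 = 6.4520 × 10⁻⁵ s⁻².
N = √(6.4520 × 10⁻⁵) = 8.0324 × 10⁻³ rad s⁻¹ → T = 2π/N = 782.23 s = 13.037 min ≈ 13.0 min.

13.0 min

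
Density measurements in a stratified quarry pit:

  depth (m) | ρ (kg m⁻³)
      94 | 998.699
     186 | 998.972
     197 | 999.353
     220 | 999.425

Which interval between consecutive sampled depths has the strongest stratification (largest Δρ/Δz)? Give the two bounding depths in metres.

Compute the density gradient over each adjacent pair:
  94–186 m: Δρ/Δz = 0.273/92 = 3.0 × 10⁻³ kg m⁻⁴
  186–197 m: Δρ/Δz = 0.381/11 = 0.035 kg m⁻⁴
  197–220 m: Δρ/Δz = 0.072/23 = 3.1 × 10⁻³ kg m⁻⁴
The largest gradient is in the 186–197 m interval — the pycnocline.

186–197 m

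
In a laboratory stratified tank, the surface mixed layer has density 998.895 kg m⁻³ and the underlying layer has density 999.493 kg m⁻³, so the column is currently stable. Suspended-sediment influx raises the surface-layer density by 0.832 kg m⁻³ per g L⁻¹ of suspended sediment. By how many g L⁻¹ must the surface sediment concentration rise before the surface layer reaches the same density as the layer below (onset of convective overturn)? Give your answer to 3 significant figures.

0.719 g L⁻¹

Density deficit of the surface layer: 999.493 − 998.895 = 0.598 kg m⁻³.
Required change = 0.598 / 0.832 = 0.719 g L⁻¹.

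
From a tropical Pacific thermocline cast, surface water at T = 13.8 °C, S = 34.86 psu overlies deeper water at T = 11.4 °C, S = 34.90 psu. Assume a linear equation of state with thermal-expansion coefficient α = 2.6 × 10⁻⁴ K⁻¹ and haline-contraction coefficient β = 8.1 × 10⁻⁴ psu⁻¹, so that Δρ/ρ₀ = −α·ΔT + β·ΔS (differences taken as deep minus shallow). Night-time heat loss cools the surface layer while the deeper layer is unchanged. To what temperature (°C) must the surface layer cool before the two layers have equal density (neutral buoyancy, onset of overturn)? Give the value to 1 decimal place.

11.3 °C

Neutral buoyancy requires Δρ = 0, i.e. −α(T_deep − T_surf′) + β(S_deep − S_surf) = 0.
T_surf′ = T_deep − (β/α)·ΔS = 11.4 − (8.1 × 10⁻⁴/2.6 × 10⁻⁴)·(+0.04) = 11.275 °C.
Cooling required: 13.8 − (11.275) = 2.525 °C.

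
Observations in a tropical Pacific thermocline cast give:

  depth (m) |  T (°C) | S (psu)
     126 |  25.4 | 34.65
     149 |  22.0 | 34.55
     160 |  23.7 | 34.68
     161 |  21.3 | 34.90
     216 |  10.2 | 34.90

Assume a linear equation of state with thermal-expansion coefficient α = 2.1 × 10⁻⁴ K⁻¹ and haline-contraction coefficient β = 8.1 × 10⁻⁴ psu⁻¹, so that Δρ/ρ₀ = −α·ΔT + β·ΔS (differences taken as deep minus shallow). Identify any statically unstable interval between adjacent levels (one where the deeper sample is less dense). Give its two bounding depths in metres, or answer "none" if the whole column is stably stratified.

Evaluate Δρ/ρ₀ = −αΔT + βΔS across each adjacent pair:
  126–149 m: −αΔT+βΔS = −(2.1 × 10⁻⁴)(-3.4)+(8.1 × 10⁻⁴)(-0.10) = 6.3 × 10⁻⁴ → stable
  149–160 m: −αΔT+βΔS = −(2.1 × 10⁻⁴)(+1.7)+(8.1 × 10⁻⁴)(+0.13) = -2.5 × 10⁻⁴ → UNSTABLE
  160–161 m: −αΔT+βΔS = −(2.1 × 10⁻⁴)(-2.4)+(8.1 × 10⁻⁴)(+0.22) = 6.8 × 10⁻⁴ → stable
  161–216 m: −αΔT+βΔS = −(2.1 × 10⁻⁴)(-11.1)+(8.1 × 10⁻⁴)(+0.00) = 2.3 × 10⁻³ → stable
The 149–160 m interval has Δρ < 0: lighter water underlies denser water.

149–160 m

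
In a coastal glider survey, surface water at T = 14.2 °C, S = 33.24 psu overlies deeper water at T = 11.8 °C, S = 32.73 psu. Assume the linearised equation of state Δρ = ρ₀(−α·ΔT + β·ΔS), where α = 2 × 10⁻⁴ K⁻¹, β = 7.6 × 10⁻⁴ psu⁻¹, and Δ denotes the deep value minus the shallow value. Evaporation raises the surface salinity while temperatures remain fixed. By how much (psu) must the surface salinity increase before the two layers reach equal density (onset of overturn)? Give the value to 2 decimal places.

0.12 psu

Neutral buoyancy requires −α(T_deep − T_surf) + β(S_deep − S_surf′) = 0.
S_surf′ = S_deep − (α/β)·ΔT = 32.73 − (2 × 10⁻⁴/7.6 × 10⁻⁴)·(-2.4) = 33.3616 psu.
Increase required: 33.3616 − 33.24 = 0.1216 psu.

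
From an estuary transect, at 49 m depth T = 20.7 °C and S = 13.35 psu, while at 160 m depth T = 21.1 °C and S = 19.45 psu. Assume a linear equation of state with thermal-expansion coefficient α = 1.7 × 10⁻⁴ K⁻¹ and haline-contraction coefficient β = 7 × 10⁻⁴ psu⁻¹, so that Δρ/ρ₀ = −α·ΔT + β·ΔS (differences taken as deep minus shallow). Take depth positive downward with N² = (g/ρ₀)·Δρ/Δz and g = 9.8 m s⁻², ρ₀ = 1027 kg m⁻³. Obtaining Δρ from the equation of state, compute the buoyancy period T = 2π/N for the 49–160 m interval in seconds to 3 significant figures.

326 s

ΔT = +0.4 K, ΔS = +6.10 psu (deep − shallow).
Δρ/ρ₀ = −αΔT + βΔS = -6.80 × 10⁻⁵ + 4.27 × 10⁻³ = 4.202 × 10⁻³, so Δρ ≈ 4.315 kg m⁻³.
N² = (g/ρ₀)·Δρ/Δz = g·(Δρ/ρ₀)/Δz = 9.8 × 4.202 × 10⁻³ / 111 = 3.7099 × 10⁻⁴ s⁻².
N = √(3.7099 × 10⁻⁴) = 0.019261 rad s⁻¹ → T = 2π/N = 326.21 s ≈ 326 s.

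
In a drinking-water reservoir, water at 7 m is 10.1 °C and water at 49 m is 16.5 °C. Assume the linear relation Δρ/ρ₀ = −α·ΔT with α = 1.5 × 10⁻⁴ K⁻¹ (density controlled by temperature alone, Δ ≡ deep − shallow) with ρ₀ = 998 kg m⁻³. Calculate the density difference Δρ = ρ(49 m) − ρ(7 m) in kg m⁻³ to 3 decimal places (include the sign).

-0.958 kg m⁻³

ΔT = +6.4 K, Δρ/ρ₀ = −αΔT = -9.60 × 10⁻⁴.
Δρ = 998 × (-9.60 × 10⁻⁴) = -0.958 kg m⁻³.
Negative Δρ: lighter below, statically unstable.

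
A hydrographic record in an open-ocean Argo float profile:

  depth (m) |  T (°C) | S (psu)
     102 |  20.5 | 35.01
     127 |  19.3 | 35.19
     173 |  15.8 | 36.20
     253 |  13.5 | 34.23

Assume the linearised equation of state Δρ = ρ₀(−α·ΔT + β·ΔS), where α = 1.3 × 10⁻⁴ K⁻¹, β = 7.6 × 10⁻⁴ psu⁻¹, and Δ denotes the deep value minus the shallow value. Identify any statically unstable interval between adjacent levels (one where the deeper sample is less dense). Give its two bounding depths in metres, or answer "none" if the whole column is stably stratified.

Evaluate Δρ/ρ₀ = −αΔT + βΔS across each adjacent pair:
  102–127 m: −αΔT+βΔS = −(1.3 × 10⁻⁴)(-1.2)+(7.6 × 10⁻⁴)(+0.18) = 2.9 × 10⁻⁴ → stable
  127–173 m: −αΔT+βΔS = −(1.3 × 10⁻⁴)(-3.5)+(7.6 × 10⁻⁴)(+1.01) = 1.2 × 10⁻³ → stable
  173–253 m: −αΔT+βΔS = −(1.3 × 10⁻⁴)(-2.3)+(7.6 × 10⁻⁴)(-1.97) = -1.2 × 10⁻³ → UNSTABLE
The 173–253 m interval has Δρ < 0: lighter water underlies denser water.

173–253 m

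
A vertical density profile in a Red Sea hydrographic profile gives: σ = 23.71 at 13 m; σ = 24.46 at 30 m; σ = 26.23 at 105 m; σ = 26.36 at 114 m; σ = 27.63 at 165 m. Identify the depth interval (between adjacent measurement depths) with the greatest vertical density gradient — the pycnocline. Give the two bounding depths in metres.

13–30 m

Compute the density gradient over each adjacent pair:
  13–30 m: Δρ/Δz = 0.75/17 = 0.044 kg m⁻⁴
  30–105 m: Δρ/Δz = 1.77/75 = 0.024 kg m⁻⁴
  105–114 m: Δρ/Δz = 0.13/9 = 0.014 kg m⁻⁴
  114–165 m: Δρ/Δz = 1.27/51 = 0.025 kg m⁻⁴
The largest gradient is in the 13–30 m interval — the pycnocline.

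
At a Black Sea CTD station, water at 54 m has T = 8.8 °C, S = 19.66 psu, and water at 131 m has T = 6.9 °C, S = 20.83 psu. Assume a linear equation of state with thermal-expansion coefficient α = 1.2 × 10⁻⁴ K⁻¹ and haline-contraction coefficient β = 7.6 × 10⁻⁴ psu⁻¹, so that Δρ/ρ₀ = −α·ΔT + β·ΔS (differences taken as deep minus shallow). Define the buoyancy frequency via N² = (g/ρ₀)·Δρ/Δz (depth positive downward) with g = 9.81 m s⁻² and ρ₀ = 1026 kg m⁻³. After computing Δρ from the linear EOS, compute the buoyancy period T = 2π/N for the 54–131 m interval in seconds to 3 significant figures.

527 s

ΔT = -1.9 K, ΔS = +1.17 psu (deep − shallow).
Δρ/ρ₀ = −αΔT + βΔS = 2.28 × 10⁻⁴ + 8.892 × 10⁻⁴ = 1.1172 × 10⁻³, so Δρ ≈ 1.146 kg m⁻³.
N² = (g/ρ₀)·Δρ/Δz = g·(Δρ/ρ₀)/Δz = 9.81 × 1.1172 × 10⁻³ / 77 = 1.4233 × 10⁻⁴ s⁻².
N = √(1.4233 × 10⁻⁴) = 0.011930 rad s⁻¹ → T = 2π/N = 526.67 s ≈ 527 s.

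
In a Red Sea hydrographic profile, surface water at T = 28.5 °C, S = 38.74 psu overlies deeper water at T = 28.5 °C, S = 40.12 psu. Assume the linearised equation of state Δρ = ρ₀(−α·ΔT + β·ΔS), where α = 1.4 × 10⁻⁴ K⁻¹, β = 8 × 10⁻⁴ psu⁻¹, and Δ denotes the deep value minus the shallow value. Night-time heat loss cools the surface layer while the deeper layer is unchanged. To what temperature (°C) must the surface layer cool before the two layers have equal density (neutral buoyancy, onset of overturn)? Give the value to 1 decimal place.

Neutral buoyancy requires Δρ = 0, i.e. −α(T_deep − T_surf′) + β(S_deep − S_surf) = 0.
T_surf′ = T_deep − (β/α)·ΔS = 28.5 − (8 × 10⁻⁴/1.4 × 10⁻⁴)·(+1.38) = 20.614 °C.
Cooling required: 28.5 − (20.614) = 7.886 °C.

20.6 °C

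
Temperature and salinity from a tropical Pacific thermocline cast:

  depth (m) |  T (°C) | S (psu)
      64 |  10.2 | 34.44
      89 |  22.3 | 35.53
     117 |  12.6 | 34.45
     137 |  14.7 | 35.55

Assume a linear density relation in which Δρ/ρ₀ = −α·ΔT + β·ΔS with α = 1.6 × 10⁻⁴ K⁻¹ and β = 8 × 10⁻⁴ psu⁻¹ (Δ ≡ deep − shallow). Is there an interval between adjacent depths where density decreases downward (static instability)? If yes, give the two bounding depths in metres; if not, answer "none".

64–89 m

Evaluate Δρ/ρ₀ = −αΔT + βΔS across each adjacent pair:
  64–89 m: −αΔT+βΔS = −(1.6 × 10⁻⁴)(+12.1)+(8 × 10⁻⁴)(+1.09) = -1.1 × 10⁻³ → UNSTABLE
  89–117 m: −αΔT+βΔS = −(1.6 × 10⁻⁴)(-9.7)+(8 × 10⁻⁴)(-1.08) = 6.9 × 10⁻⁴ → stable
  117–137 m: −αΔT+βΔS = −(1.6 × 10⁻⁴)(+2.1)+(8 × 10⁻⁴)(+1.10) = 5.4 × 10⁻⁴ → stable
The 64–89 m interval has Δρ < 0: lighter water underlies denser water.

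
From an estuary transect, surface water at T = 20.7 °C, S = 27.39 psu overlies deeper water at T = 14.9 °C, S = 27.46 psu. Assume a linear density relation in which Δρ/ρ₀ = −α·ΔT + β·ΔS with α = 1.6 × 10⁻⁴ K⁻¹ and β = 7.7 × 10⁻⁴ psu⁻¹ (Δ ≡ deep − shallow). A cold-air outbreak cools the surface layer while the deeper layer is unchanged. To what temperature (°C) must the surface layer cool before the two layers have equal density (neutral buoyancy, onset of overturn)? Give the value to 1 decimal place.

Neutral buoyancy requires Δρ = 0, i.e. −α(T_deep − T_surf′) + β(S_deep − S_surf) = 0.
T_surf′ = T_deep − (β/α)·ΔS = 14.9 − (7.7 × 10⁻⁴/1.6 × 10⁻⁴)·(+0.07) = 14.563 °C.
Cooling required: 20.7 − (14.563) = 6.137 °C.

14.6 °C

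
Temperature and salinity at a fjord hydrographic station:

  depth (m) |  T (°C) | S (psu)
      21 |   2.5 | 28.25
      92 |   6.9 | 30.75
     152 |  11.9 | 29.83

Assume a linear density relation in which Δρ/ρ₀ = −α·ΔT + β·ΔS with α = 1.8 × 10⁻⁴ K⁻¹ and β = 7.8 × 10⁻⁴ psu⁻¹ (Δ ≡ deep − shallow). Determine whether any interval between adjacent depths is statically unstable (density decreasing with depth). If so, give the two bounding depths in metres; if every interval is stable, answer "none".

92–152 m

Evaluate Δρ/ρ₀ = −αΔT + βΔS across each adjacent pair:
  21–92 m: −αΔT+βΔS = −(1.8 × 10⁻⁴)(+4.4)+(7.8 × 10⁻⁴)(+2.50) = 1.2 × 10⁻³ → stable
  92–152 m: −αΔT+βΔS = −(1.8 × 10⁻⁴)(+5.0)+(7.8 × 10⁻⁴)(-0.92) = -1.6 × 10⁻³ → UNSTABLE
The 92–152 m interval has Δρ < 0: lighter water underlies denser water.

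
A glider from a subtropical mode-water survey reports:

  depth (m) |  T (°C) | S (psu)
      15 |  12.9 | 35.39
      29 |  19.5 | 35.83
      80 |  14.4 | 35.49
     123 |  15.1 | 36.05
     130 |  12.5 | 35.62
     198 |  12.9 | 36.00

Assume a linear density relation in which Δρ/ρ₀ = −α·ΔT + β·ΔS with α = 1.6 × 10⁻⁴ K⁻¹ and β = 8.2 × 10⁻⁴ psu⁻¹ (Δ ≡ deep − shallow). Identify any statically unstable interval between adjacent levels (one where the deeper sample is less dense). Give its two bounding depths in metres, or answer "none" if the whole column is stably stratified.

15–29 m

Evaluate Δρ/ρ₀ = −αΔT + βΔS across each adjacent pair:
  15–29 m: −αΔT+βΔS = −(1.6 × 10⁻⁴)(+6.6)+(8.2 × 10⁻⁴)(+0.44) = -7.0 × 10⁻⁴ → UNSTABLE
  29–80 m: −αΔT+βΔS = −(1.6 × 10⁻⁴)(-5.1)+(8.2 × 10⁻⁴)(-0.34) = 5.4 × 10⁻⁴ → stable
  80–123 m: −αΔT+βΔS = −(1.6 × 10⁻⁴)(+0.7)+(8.2 × 10⁻⁴)(+0.56) = 3.5 × 10⁻⁴ → stable
  123–130 m: −αΔT+βΔS = −(1.6 × 10⁻⁴)(-2.6)+(8.2 × 10⁻⁴)(-0.43) = 6.3 × 10⁻⁵ → stable
  130–198 m: −αΔT+βΔS = −(1.6 × 10⁻⁴)(+0.4)+(8.2 × 10⁻⁴)(+0.38) = 2.5 × 10⁻⁴ → stable
The 15–29 m interval has Δρ < 0: lighter water underlies denser water.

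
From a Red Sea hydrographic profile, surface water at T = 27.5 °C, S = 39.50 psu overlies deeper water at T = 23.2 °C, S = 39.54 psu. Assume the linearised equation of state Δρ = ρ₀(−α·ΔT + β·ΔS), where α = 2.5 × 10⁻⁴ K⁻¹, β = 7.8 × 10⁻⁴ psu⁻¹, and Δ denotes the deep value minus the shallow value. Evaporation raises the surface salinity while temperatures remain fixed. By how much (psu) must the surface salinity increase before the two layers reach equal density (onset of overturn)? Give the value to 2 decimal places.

1.42 psu

Neutral buoyancy requires −α(T_deep − T_surf) + β(S_deep − S_surf′) = 0.
S_surf′ = S_deep − (α/β)·ΔT = 39.54 − (2.5 × 10⁻⁴/7.8 × 10⁻⁴)·(-4.3) = 40.9182 psu.
Increase required: 40.9182 − 39.50 = 1.4182 psu.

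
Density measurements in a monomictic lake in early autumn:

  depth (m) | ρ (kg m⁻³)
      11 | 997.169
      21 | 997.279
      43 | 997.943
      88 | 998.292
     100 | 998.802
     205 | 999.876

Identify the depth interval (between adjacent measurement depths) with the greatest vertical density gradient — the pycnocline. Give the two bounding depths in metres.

Compute the density gradient over each adjacent pair:
  11–21 m: Δρ/Δz = 0.110/10 = 0.011 kg m⁻⁴
  21–43 m: Δρ/Δz = 0.664/22 = 0.030 kg m⁻⁴
  43–88 m: Δρ/Δz = 0.349/45 = 7.8 × 10⁻³ kg m⁻⁴
  88–100 m: Δρ/Δz = 0.510/12 = 0.043 kg m⁻⁴
  100–205 m: Δρ/Δz = 1.074/105 = 0.010 kg m⁻⁴
The largest gradient is in the 88–100 m interval — the pycnocline.

88–100 m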